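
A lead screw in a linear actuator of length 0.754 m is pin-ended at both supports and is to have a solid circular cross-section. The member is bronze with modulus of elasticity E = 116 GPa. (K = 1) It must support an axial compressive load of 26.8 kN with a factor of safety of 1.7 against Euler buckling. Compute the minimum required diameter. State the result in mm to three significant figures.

d ≈ 26.1 mm

Required P_cr = n·P = 1.7 × 26.8 = 45.56 kN
L_e = K·L = 1 × 0.754 = 0.7540 m
Required I = P_cr·L_e²/(π²E) = 4.556×10^4 × 0.7540² / (π² × 1.16×10^11) = 2.262×10^-8 m⁴
I_req = 2.262×10^4 mm⁴
Solid circle: I = πd⁴/64  ⇒  d = (64I/π)^(1/4) = (64×2.262×10^4/π)^(1/4) = 26.1 mm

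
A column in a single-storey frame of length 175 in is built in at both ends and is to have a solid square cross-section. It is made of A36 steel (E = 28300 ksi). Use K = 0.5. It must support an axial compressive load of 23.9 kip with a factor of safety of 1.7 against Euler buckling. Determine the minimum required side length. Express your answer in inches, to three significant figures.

Required P_cr = n·P = 1.7 × 23.9 = 40.63 kip
L_e = K·L = 0.5 × 175 = 87.50 in
Required I = P_cr·L_e²/(π²E) = 4.063×10^4 × 87.50² / (π² × 2.83×10^7) = 1.114 in⁴
Solid square: I = a⁴/12  ⇒  a = (12I)^(1/4) = (12×1.114)^(1/4) = 1.91 in

a ≈ 1.91 in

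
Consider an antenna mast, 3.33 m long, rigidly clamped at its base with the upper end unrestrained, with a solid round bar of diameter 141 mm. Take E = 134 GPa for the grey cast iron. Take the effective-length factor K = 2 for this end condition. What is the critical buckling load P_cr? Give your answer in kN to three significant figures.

P_cr ≈ 578 kN

I = πd⁴/64 = π×141⁴/64 = 1.940×10^7 mm⁴
I = 1.940×10^7 mm⁴ = 1.940×10^-5 m⁴
Effective length L_e = K·L = 2 × 3.33 = 6.660 m
P_cr = π²EI / L_e² = π² × 134×10⁹ × 1.940×10^-5 / 6.660² = 5.785×10^5 N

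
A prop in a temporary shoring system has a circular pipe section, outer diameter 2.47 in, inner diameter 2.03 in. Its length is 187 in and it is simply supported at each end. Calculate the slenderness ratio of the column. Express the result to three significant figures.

d_o = 2.47 in, d_i = 2.03 in
I = π(d_o⁴ − d_i⁴)/64 = π(2.47⁴ − 2.030⁴)/64 = 0.9935 in⁴
A = 1.555 in²;  r_min = √(I/A) = √(0.9935/1.555) = 0.7993 in
L_e = K·L = 1 × 187 = 187.0 in
λ = L_e / r_min = 187.00 / 0.7993 = 234

λ ≈ 234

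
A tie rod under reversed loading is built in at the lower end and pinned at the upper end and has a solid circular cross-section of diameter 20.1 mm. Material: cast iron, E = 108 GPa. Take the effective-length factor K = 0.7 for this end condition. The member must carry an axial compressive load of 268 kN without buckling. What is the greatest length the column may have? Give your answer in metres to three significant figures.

L_max ≈ 0.255 m

I = πd⁴/64 = π×20.1⁴/64 = 8.012×10^3 mm⁴
I = 8.012×10^-9 m⁴
At the buckling limit P_cr = P = 2.680×10^5 N
From P_cr = π²EI/(K·L)²:  L = (1/K)·√(π²EI/P_cr) = (1/0.7)·√(π²×1.08×10^11×8.012×10^-9/2.680×10^5)
L = 0.255 m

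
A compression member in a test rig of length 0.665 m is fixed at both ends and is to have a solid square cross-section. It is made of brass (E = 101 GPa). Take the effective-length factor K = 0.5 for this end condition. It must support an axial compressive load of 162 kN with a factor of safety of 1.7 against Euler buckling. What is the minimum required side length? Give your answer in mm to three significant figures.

a ≈ 24.6 mm

Required P_cr = n·P = 1.7 × 162 = 275.4 kN
L_e = K·L = 0.5 × 0.665 = 0.3325 m
Required I = P_cr·L_e²/(π²E) = 2.754×10^5 × 0.3325² / (π² × 1.01×10^11) = 3.054×10^-8 m⁴
I_req = 3.054×10^4 mm⁴
Solid square: I = a⁴/12  ⇒  a = (12I)^(1/4) = (12×3.054×10^4)^(1/4) = 24.6 mm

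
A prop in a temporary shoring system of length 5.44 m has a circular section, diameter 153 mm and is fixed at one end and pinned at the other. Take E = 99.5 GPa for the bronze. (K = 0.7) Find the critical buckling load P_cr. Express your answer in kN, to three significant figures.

P_cr ≈ 1820 kN

I = πd⁴/64 = π×153⁴/64 = 2.690×10^7 mm⁴
I = 2.690×10^7 mm⁴ = 2.690×10^-5 m⁴
Effective length L_e = K·L = 0.7 × 5.44 = 3.808 m
P_cr = π²EI / L_e² = π² × 99.5×10⁹ × 2.690×10^-5 / 3.808² = 1.822×10^6 N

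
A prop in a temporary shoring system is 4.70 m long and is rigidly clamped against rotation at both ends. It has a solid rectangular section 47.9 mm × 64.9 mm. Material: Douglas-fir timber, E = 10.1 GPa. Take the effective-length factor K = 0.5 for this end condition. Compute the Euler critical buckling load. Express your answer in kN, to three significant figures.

P_cr ≈ 10.7 kN

Buckling occurs about the weak axis: I_min = h·b³/12 with b = 47.9 mm (the shorter side).
I_min = 64.9×47.9³/12 = 5.944×10^5 mm⁴
I = 5.944×10^5 mm⁴ = 5.944×10^-7 m⁴
Effective length L_e = K·L = 0.5 × 4.70 = 2.350 m
P_cr = π²EI / L_e² = π² × 10.1×10⁹ × 5.944×10^-7 / 2.350² = 1.073×10^4 N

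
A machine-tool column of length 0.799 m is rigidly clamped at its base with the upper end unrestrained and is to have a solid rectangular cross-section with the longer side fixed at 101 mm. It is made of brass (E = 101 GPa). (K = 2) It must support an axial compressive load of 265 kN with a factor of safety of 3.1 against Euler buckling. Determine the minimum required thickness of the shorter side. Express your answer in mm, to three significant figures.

Required P_cr = n·P = 3.1 × 265 = 821.5 kN
L_e = K·L = 2 × 0.799 = 1.598 m
Required I = P_cr·L_e²/(π²E) = 8.215×10^5 × 1.598² / (π² × 1.01×10^11) = 2.104×10^-6 m⁴
I_req = 2.104×10^6 mm⁴
Rectangle, weak axis: I_min = h·b³/12 with h = 101 mm fixed  ⇒  b = (12I/h)^(1/3) = 63.0 mm

b ≈ 63.0 mm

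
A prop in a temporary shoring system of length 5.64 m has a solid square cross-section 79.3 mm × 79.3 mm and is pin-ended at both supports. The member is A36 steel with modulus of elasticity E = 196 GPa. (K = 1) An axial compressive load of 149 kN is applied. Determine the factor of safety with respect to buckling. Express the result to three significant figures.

I = a⁴/12 = 79.3⁴/12 = 3.295×10^6 mm⁴
I = 3.295×10^6 mm⁴ = 3.295×10^-6 m⁴
Effective length L_e = K·L = 1 × 5.64 = 5.640 m
P_cr = π²EI / L_e² = π² × 196×10⁹ × 3.295×10^-6 / 5.640² = 2.004×10^5 N
Factor of safety n = P_cr / P = 200.41 / 149 = 1.35

n ≈ 1.35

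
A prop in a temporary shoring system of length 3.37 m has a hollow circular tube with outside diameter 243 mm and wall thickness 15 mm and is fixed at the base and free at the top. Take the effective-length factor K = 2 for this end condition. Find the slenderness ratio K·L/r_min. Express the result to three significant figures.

Inner diameter d_i = 243 − 2×15 = 213.0 mm
I = π(d_o⁴ − d_i⁴)/64 = π(243⁴ − 213.0⁴)/64 = 7.012×10^7 mm⁴
A = 1.074×10^4 mm²;  r_min = √(I/A) = √(7.012×10^7/1.074×10^4) = 80.78 mm
L_e = K·L = 2 × 3.37 m = 6.740 m = 6740.0 mm
λ = L_e / r_min = 6740.0 / 80.78 = 83.4

λ ≈ 83.4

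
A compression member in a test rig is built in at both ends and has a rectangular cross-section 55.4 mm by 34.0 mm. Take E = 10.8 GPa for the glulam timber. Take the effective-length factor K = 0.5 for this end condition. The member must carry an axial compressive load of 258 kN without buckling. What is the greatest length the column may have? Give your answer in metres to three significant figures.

L_max ≈ 0.548 m

Buckling occurs about the weak axis: I_min = h·b³/12 with b = 34.0 mm (the shorter side).
I_min = 55.4×34.0³/12 = 1.815×10^5 mm⁴
I = 1.815×10^-7 m⁴
At the buckling limit P_cr = P = 2.580×10^5 N
From P_cr = π²EI/(K·L)²:  L = (1/K)·√(π²EI/P_cr) = (1/0.5)·√(π²×1.08×10^10×1.815×10^-7/2.580×10^5)
L = 0.548 m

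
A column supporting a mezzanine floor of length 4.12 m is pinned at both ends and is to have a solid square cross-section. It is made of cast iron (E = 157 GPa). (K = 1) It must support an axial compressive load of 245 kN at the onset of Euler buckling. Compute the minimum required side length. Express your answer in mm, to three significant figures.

L_e = K·L = 1 × 4.12 = 4.120 m
Required I = P_cr·L_e²/(π²E) = 2.450×10^5 × 4.120² / (π² × 1.57×10^11) = 2.684×10^-6 m⁴
I_req = 2.684×10^6 mm⁴
Solid square: I = a⁴/12  ⇒  a = (12I)^(1/4) = (12×2.684×10^6)^(1/4) = 75.3 mm

a ≈ 75.3 mm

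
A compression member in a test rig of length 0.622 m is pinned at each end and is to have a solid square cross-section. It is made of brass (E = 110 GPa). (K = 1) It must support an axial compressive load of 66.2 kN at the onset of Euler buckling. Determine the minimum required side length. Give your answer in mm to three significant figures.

a ≈ 23.1 mm

L_e = K·L = 1 × 0.622 = 0.6220 m
Required I = P_cr·L_e²/(π²E) = 6.620×10^4 × 0.6220² / (π² × 1.10×10^11) = 2.359×10^-8 m⁴
I_req = 2.359×10^4 mm⁴
Solid square: I = a⁴/12  ⇒  a = (12I)^(1/4) = (12×2.359×10^4)^(1/4) = 23.1 mm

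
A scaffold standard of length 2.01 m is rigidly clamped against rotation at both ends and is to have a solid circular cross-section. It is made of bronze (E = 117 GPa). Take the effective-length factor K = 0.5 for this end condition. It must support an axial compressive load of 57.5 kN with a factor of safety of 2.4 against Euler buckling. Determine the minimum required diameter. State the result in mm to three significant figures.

d ≈ 39.6 mm

Required P_cr = n·P = 2.4 × 57.5 = 138.0 kN
L_e = K·L = 0.5 × 2.01 = 1.005 m
Required I = P_cr·L_e²/(π²E) = 1.380×10^5 × 1.005² / (π² × 1.17×10^11) = 1.207×10^-7 m⁴
I_req = 1.207×10^5 mm⁴
Solid circle: I = πd⁴/64  ⇒  d = (64I/π)^(1/4) = (64×1.207×10^5/π)^(1/4) = 39.6 mm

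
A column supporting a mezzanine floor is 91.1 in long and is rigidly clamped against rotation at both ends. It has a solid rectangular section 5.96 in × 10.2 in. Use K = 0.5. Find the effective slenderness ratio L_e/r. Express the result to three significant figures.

For a rectangle r_min = b/√12 = 5.96/√12 = 1.721 in
L_e = K·L = 0.5 × 91.1 = 45.55 in
λ = L_e / r_min = 45.550 / 1.721 = 26.5

λ ≈ 26.5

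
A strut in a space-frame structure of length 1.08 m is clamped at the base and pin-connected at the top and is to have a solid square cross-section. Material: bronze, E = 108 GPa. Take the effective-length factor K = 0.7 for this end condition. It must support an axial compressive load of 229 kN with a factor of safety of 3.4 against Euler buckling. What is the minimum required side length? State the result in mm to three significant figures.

a ≈ 47.3 mm

Required P_cr = n·P = 3.4 × 229 = 778.6 kN
L_e = K·L = 0.7 × 1.08 = 0.7560 m
Required I = P_cr·L_e²/(π²E) = 7.786×10^5 × 0.7560² / (π² × 1.08×10^11) = 4.175×10^-7 m⁴
I_req = 4.175×10^5 mm⁴
Solid square: I = a⁴/12  ⇒  a = (12I)^(1/4) = (12×4.175×10^5)^(1/4) = 47.3 mm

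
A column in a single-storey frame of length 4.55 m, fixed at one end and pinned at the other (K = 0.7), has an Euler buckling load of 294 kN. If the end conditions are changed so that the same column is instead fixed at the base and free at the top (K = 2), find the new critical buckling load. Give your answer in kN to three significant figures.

P_cr ∝ 1/K², so P_cr,new = P_cr,old × (K_old/K_new)² = 294 × (0.7/2)²
= 294 × 0.1225 = 36.0 kN

P_cr ≈ 36.0 kN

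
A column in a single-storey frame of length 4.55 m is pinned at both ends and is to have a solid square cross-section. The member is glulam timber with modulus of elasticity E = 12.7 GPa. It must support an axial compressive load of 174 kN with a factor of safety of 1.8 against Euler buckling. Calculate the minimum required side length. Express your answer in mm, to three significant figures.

a ≈ 158 mm

Required P_cr = n·P = 1.8 × 174 = 313.2 kN
L_e = K·L = 1 × 4.55 = 4.550 m
Required I = P_cr·L_e²/(π²E) = 3.132×10^5 × 4.550² / (π² × 1.27×10^10) = 5.173×10^-5 m⁴
I_req = 5.173×10^7 mm⁴
Solid square: I = a⁴/12  ⇒  a = (12I)^(1/4) = (12×5.173×10^7)^(1/4) = 158 mm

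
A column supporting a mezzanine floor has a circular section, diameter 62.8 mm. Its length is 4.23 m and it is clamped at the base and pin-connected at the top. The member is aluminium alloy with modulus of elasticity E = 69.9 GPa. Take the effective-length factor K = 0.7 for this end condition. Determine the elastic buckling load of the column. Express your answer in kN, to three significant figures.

I = πd⁴/64 = π×62.8⁴/64 = 7.635×10^5 mm⁴
I = 7.635×10^5 mm⁴ = 7.635×10^-7 m⁴
Effective length L_e = K·L = 0.7 × 4.23 = 2.961 m
P_cr = π²EI / L_e² = π² × 69.9×10⁹ × 7.635×10^-7 / 2.961² = 6.008×10^4 N

P_cr ≈ 60.1 kN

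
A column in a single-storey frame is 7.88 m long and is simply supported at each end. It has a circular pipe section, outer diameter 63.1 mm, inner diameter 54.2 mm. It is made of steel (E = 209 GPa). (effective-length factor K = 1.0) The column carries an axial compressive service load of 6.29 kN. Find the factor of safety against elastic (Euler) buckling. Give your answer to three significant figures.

d_o = 63.1 mm, d_i = 54.2 mm
I = π(d_o⁴ − d_i⁴)/64 = π(63.1⁴ − 54.20⁴)/64 = 3.546×10^5 mm⁴
I = 3.546×10^5 mm⁴ = 3.546×10^-7 m⁴
Effective length L_e = K·L = 1 × 7.88 = 7.880 m
P_cr = π²EI / L_e² = π² × 209×10⁹ × 3.546×10^-7 / 7.880² = 1.178×10^4 N
Factor of safety n = P_cr / P = 11.779 / 6.29 = 1.87

n ≈ 1.87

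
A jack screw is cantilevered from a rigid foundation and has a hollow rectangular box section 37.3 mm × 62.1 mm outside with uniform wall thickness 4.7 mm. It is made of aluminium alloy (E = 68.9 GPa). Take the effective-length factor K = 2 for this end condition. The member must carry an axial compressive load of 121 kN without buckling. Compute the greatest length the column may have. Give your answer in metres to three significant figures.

Inner dimensions: h_i = 62.1 − 2×4.7 = 52.70 mm, b_i = 37.3 − 2×4.7 = 27.90 mm
Weak-axis I_min = (h_o·b_o³ − h_i·b_i³)/12 with b_o = 37.3, b_i = 27.90 mm (shorter outer/inner sides).
I_min = (62.1×37.3³ − 52.70×27.90³)/12 = 1.732×10^5 mm⁴
I = 1.732×10^-7 m⁴
At the buckling limit P_cr = P = 1.210×10^5 N
From P_cr = π²EI/(K·L)²:  L = (1/K)·√(π²EI/P_cr) = (1/2)·√(π²×6.89×10^10×1.732×10^-7/1.210×10^5)
L = 0.493 m

L_max ≈ 0.493 m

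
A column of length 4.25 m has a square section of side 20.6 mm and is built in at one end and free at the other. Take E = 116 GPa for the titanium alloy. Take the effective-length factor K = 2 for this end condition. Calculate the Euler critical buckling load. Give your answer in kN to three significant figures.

P_cr ≈ 0.238 kN

I = a⁴/12 = 20.6⁴/12 = 1.501×10^4 mm⁴
I = 1.501×10^4 mm⁴ = 1.501×10^-8 m⁴
Effective length L_e = K·L = 2 × 4.25 = 8.500 m
P_cr = π²EI / L_e² = π² × 116×10⁹ × 1.501×10^-8 / 8.500² = 237.8 N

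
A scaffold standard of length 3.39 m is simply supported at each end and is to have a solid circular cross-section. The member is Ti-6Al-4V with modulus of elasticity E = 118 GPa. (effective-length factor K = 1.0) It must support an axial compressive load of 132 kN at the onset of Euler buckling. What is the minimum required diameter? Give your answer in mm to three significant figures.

d ≈ 71.8 mm

L_e = K·L = 1 × 3.39 = 3.390 m
Required I = P_cr·L_e²/(π²E) = 1.320×10^5 × 3.390² / (π² × 1.18×10^11) = 1.303×10^-6 m⁴
I_req = 1.303×10^6 mm⁴
Solid circle: I = πd⁴/64  ⇒  d = (64I/π)^(1/4) = (64×1.303×10^6/π)^(1/4) = 71.8 mm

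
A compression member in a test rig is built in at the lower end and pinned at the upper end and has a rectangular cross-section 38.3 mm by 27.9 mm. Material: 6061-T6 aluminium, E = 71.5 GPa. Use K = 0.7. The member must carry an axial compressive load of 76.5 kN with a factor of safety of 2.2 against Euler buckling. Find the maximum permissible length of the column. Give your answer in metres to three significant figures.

Buckling occurs about the weak axis: I_min = h·b³/12 with b = 27.9 mm (the shorter side).
I_min = 38.3×27.9³/12 = 6.932×10^4 mm⁴
I = 6.932×10^-8 m⁴
Required critical load P_cr = n·P = 2.2 × 76.5 = 168.3 kN = 1.683×10^5 N
From P_cr = π²EI/(K·L)²:  L = (1/K)·√(π²EI/P_cr) = (1/0.7)·√(π²×7.15×10^10×6.932×10^-8/1.683×10^5)
L = 0.770 m

L_max ≈ 0.770 m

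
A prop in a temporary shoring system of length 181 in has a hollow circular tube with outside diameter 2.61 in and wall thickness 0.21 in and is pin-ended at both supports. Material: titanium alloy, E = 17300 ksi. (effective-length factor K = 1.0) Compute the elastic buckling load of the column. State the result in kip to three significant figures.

Inner diameter d_i = 2.61 − 2×0.21 = 2.190 in
I = π(d_o⁴ − d_i⁴)/64 = π(2.61⁴ − 2.190⁴)/64 = 1.149 in⁴
Effective length L_e = K·L = 1 × 181 = 181.0 in
P_cr = π²EI / L_e² = π² × 17300×10³ × 1.149 / 181.0² = 5.987×10^3 lb

P_cr ≈ 5.99 kip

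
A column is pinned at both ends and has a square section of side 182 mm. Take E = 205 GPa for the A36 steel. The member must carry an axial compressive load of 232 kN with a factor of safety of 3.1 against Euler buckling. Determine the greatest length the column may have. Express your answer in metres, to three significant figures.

I = a⁴/12 = 182⁴/12 = 9.143×10^7 mm⁴
I = 9.143×10^-5 m⁴
Required critical load P_cr = n·P = 3.1 × 232 = 719.2 kN = 7.192×10^5 N
From P_cr = π²EI/(K·L)²:  L = (1/K)·√(π²EI/P_cr) = (1/1)·√(π²×2.05×10^11×9.143×10^-5/7.192×10^5)
L = 16.0 m

L_max ≈ 16.0 m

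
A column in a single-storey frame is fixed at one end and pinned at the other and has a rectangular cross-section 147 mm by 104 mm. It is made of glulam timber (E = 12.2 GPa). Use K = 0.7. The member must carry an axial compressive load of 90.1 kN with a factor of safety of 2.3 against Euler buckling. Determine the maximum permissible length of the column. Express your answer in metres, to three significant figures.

Buckling occurs about the weak axis: I_min = h·b³/12 with b = 104 mm (the shorter side).
I_min = 147×104³/12 = 1.378×10^7 mm⁴
I = 1.378×10^-5 m⁴
Required critical load P_cr = n·P = 2.3 × 90.1 = 207.2 kN = 2.072×10^5 N
From P_cr = π²EI/(K·L)²:  L = (1/K)·√(π²EI/P_cr) = (1/0.7)·√(π²×1.22×10^10×1.378×10^-5/2.072×10^5)
L = 4.04 m

L_max ≈ 4.04 m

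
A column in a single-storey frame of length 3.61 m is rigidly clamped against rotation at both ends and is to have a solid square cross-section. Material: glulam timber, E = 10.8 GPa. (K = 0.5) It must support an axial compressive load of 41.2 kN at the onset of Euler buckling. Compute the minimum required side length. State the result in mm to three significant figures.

L_e = K·L = 0.5 × 3.61 = 1.805 m
Required I = P_cr·L_e²/(π²E) = 4.120×10^4 × 1.805² / (π² × 1.08×10^10) = 1.259×10^-6 m⁴
I_req = 1.259×10^6 mm⁴
Solid square: I = a⁴/12  ⇒  a = (12I)^(1/4) = (12×1.259×10^6)^(1/4) = 62.3 mm

a ≈ 62.3 mm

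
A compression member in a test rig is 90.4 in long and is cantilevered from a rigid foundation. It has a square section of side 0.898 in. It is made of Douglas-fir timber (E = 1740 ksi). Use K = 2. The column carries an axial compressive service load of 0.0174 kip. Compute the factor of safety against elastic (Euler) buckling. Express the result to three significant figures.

I = a⁴/12 = 0.898⁴/12 = 5.419×10^-2 in⁴
Effective length L_e = K·L = 2 × 90.4 = 180.8 in
P_cr = π²EI / L_e² = π² × 1740×10³ × 5.419×10^-2 / 180.8² = 28.47 lb
Factor of safety n = P_cr / P = 0.028469 / 0.0174 = 1.64

n ≈ 1.64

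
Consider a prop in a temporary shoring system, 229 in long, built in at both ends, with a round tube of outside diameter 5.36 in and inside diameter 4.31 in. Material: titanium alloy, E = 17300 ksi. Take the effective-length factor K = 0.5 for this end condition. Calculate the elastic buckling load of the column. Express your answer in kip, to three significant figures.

d_o = 5.36 in, d_i = 4.31 in
I = π(d_o⁴ − d_i⁴)/64 = π(5.36⁴ − 4.310⁴)/64 = 23.58 in⁴
Effective length L_e = K·L = 0.5 × 229 = 114.5 in
P_cr = π²EI / L_e² = π² × 17300×10³ × 23.58 / 114.5² = 3.071×10^5 lb

P_cr ≈ 307 kip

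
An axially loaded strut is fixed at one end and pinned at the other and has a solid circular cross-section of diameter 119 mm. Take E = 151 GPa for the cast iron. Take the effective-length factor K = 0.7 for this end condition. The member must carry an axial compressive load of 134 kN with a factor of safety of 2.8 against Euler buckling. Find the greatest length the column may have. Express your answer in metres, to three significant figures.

L_max ≈ 8.93 m

I = πd⁴/64 = π×119⁴/64 = 9.844×10^6 mm⁴
I = 9.844×10^-6 m⁴
Required critical load P_cr = n·P = 2.8 × 134 = 375.2 kN = 3.752×10^5 N
From P_cr = π²EI/(K·L)²:  L = (1/K)·√(π²EI/P_cr) = (1/0.7)·√(π²×1.51×10^11×9.844×10^-6/3.752×10^5)
L = 8.93 m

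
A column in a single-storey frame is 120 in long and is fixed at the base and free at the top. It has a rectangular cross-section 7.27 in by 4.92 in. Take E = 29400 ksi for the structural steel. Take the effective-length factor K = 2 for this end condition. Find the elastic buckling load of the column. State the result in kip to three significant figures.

P_cr ≈ 363 kip

Buckling occurs about the weak axis: I_min = h·b³/12 with b = 4.92 in (the shorter side).
I_min = 7.27×4.92³/12 = 72.15 in⁴
Effective length L_e = K·L = 2 × 120 = 240.0 in
P_cr = π²EI / L_e² = π² × 29400×10³ × 72.15 / 240.0² = 3.635×10^5 lb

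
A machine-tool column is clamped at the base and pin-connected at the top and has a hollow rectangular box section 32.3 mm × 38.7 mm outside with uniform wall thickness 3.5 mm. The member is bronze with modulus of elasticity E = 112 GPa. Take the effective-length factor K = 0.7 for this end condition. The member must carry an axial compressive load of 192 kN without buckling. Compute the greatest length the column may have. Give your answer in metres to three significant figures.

Inner dimensions: h_i = 38.7 − 2×3.5 = 31.70 mm, b_i = 32.3 − 2×3.5 = 25.30 mm
Weak-axis I_min = (h_o·b_o³ − h_i·b_i³)/12 with b_o = 32.3, b_i = 25.30 mm (shorter outer/inner sides).
I_min = (38.7×32.3³ − 31.70×25.30³)/12 = 6.590×10^4 mm⁴
I = 6.590×10^-8 m⁴
At the buckling limit P_cr = P = 1.920×10^5 N
From P_cr = π²EI/(K·L)²:  L = (1/K)·√(π²EI/P_cr) = (1/0.7)·√(π²×1.12×10^11×6.590×10^-8/1.920×10^5)
L = 0.880 m

L_max ≈ 0.880 m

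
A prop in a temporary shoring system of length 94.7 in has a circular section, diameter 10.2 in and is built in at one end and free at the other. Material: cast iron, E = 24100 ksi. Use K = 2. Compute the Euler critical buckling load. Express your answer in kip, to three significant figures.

P_cr ≈ 3520 kip

I = πd⁴/64 = π×10.2⁴/64 = 531.3 in⁴
Effective length L_e = K·L = 2 × 94.7 = 189.4 in
P_cr = π²EI / L_e² = π² × 24100×10³ × 531.3 / 189.4² = 3.523×10^6 lb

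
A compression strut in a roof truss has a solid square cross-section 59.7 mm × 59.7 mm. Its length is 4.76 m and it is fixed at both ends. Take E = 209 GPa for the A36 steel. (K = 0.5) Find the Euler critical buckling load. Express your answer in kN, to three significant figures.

I = a⁴/12 = 59.7⁴/12 = 1.059×10^6 mm⁴
I = 1.059×10^6 mm⁴ = 1.059×10^-6 m⁴
Effective length L_e = K·L = 0.5 × 4.76 = 2.380 m
P_cr = π²EI / L_e² = π² × 209×10⁹ × 1.059×10^-6 / 2.380² = 3.855×10^5 N

P_cr ≈ 385 kN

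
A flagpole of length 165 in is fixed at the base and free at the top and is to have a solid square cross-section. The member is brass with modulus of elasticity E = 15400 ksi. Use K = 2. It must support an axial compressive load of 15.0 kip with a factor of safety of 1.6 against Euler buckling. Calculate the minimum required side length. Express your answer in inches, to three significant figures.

a ≈ 3.79 in

Required P_cr = n·P = 1.6 × 15.0 = 24.00 kip
L_e = K·L = 2 × 165 = 330.0 in
Required I = P_cr·L_e²/(π²E) = 2.400×10^4 × 330.0² / (π² × 1.54×10^7) = 17.20 in⁴
Solid square: I = a⁴/12  ⇒  a = (12I)^(1/4) = (12×17.20)^(1/4) = 3.79 in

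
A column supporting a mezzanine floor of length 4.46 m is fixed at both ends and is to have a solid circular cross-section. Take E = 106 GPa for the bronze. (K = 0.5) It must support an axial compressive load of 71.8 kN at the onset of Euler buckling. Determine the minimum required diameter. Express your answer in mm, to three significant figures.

d ≈ 51.3 mm

L_e = K·L = 0.5 × 4.46 = 2.230 m
Required I = P_cr·L_e²/(π²E) = 7.180×10^4 × 2.230² / (π² × 1.06×10^11) = 3.413×10^-7 m⁴
I_req = 3.413×10^5 mm⁴
Solid circle: I = πd⁴/64  ⇒  d = (64I/π)^(1/4) = (64×3.413×10^5/π)^(1/4) = 51.3 mm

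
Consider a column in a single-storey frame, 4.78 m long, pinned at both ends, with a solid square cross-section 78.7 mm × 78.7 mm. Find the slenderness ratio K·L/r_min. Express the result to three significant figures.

For a square r = a/√12 = 78.7/√12 = 22.72 mm
L_e = K·L = 1 × 4.78 m = 4.780 m = 4780.0 mm
λ = L_e / r_min = 4780.0 / 22.72 = 210

λ ≈ 210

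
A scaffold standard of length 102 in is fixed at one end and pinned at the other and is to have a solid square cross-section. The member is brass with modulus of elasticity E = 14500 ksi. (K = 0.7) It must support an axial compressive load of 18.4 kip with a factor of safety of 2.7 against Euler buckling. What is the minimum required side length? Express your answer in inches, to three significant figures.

a ≈ 2.15 in

Required P_cr = n·P = 2.7 × 18.4 = 49.68 kip
L_e = K·L = 0.7 × 102 = 71.40 in
Required I = P_cr·L_e²/(π²E) = 4.968×10^4 × 71.40² / (π² × 1.45×10^7) = 1.770 in⁴
Solid square: I = a⁴/12  ⇒  a = (12I)^(1/4) = (12×1.770)^(1/4) = 2.15 in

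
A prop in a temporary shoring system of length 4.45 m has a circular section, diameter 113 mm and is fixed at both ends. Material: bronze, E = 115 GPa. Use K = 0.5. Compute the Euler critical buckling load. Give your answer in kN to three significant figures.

I = πd⁴/64 = π×113⁴/64 = 8.004×10^6 mm⁴
I = 8.004×10^6 mm⁴ = 8.004×10^-6 m⁴
Effective length L_e = K·L = 0.5 × 4.45 = 2.225 m
P_cr = π²EI / L_e² = π² × 115×10⁹ × 8.004×10^-6 / 2.225² = 1.835×10^6 N

P_cr ≈ 1830 kN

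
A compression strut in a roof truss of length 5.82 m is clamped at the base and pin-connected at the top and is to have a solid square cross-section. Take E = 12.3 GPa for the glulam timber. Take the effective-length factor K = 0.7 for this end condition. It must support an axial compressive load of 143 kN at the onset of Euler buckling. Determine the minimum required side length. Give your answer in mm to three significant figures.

L_e = K·L = 0.7 × 5.82 = 4.074 m
Required I = P_cr·L_e²/(π²E) = 1.430×10^5 × 4.074² / (π² × 1.23×10^10) = 1.955×10^-5 m⁴
I_req = 1.955×10^7 mm⁴
Solid square: I = a⁴/12  ⇒  a = (12I)^(1/4) = (12×1.955×10^7)^(1/4) = 124 mm

a ≈ 124 mm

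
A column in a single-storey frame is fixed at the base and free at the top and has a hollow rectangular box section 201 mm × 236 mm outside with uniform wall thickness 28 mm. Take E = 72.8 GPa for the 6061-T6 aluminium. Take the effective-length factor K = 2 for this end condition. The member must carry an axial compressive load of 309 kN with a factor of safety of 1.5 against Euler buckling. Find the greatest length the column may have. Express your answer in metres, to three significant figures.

Inner dimensions: h_i = 236 − 2×28 = 180.0 mm, b_i = 201 − 2×28 = 145.0 mm
Weak-axis I_min = (h_o·b_o³ − h_i·b_i³)/12 with b_o = 201, b_i = 145.0 mm (shorter outer/inner sides).
I_min = (236×201³ − 180.0×145.0³)/12 = 1.140×10^8 mm⁴
I = 1.140×10^-4 m⁴
Required critical load P_cr = n·P = 1.5 × 309 = 463.5 kN = 4.635×10^5 N
From P_cr = π²EI/(K·L)²:  L = (1/K)·√(π²EI/P_cr) = (1/2)·√(π²×7.28×10^10×1.140×10^-4/4.635×10^5)
L = 6.65 m

L_max ≈ 6.65 m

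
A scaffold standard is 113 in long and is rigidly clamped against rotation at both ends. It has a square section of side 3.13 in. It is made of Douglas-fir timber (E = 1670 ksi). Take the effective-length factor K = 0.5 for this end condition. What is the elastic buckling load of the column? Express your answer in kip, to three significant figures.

I = a⁴/12 = 3.13⁴/12 = 7.998 in⁴
Effective length L_e = K·L = 0.5 × 113 = 56.50 in
P_cr = π²EI / L_e² = π² × 1670×10³ × 7.998 / 56.50² = 4.130×10^4 lb

P_cr ≈ 41.3 kip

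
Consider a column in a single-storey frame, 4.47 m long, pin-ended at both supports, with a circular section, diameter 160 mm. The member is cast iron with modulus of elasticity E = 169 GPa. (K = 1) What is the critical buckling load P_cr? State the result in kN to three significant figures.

P_cr ≈ 2690 kN

I = πd⁴/64 = π×160⁴/64 = 3.217×10^7 mm⁴
I = 3.217×10^7 mm⁴ = 3.217×10^-5 m⁴
Effective length L_e = K·L = 1 × 4.47 = 4.470 m
P_cr = π²EI / L_e² = π² × 169×10⁹ × 3.217×10^-5 / 4.470² = 2.685×10^6 N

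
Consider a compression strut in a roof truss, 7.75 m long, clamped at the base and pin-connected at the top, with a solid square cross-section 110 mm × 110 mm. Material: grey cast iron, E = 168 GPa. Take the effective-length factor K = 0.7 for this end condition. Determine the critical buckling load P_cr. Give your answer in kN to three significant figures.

I = a⁴/12 = 110⁴/12 = 1.220×10^7 mm⁴
I = 1.220×10^7 mm⁴ = 1.220×10^-5 m⁴
Effective length L_e = K·L = 0.7 × 7.75 = 5.425 m
P_cr = π²EI / L_e² = π² × 168×10⁹ × 1.220×10^-5 / 5.425² = 6.874×10^5 N

P_cr ≈ 687 kN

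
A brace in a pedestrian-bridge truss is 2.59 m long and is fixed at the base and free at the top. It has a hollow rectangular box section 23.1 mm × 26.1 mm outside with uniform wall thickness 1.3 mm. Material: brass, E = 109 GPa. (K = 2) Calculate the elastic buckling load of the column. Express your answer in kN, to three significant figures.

Inner dimensions: h_i = 26.1 − 2×1.3 = 23.50 mm, b_i = 23.1 − 2×1.3 = 20.50 mm
Weak-axis I_min = (h_o·b_o³ − h_i·b_i³)/12 with b_o = 23.1, b_i = 20.50 mm (shorter outer/inner sides).
I_min = (26.1×23.1³ − 23.50×20.50³)/12 = 9.939×10^3 mm⁴
I = 9.939×10^3 mm⁴ = 9.939×10^-9 m⁴
Effective length L_e = K·L = 2 × 2.59 = 5.180 m
P_cr = π²EI / L_e² = π² × 109×10⁹ × 9.939×10^-9 / 5.180² = 398.5 N

P_cr ≈ 0.398 kN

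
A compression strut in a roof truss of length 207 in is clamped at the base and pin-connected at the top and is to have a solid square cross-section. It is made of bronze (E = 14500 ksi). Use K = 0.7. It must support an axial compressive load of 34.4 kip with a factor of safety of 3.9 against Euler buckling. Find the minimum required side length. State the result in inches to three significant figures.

a ≈ 3.92 in

Required P_cr = n·P = 3.9 × 34.4 = 134.2 kip
L_e = K·L = 0.7 × 207 = 144.9 in
Required I = P_cr·L_e²/(π²E) = 1.342×10^5 × 144.9² / (π² × 1.45×10^7) = 19.68 in⁴
Solid square: I = a⁴/12  ⇒  a = (12I)^(1/4) = (12×19.68)^(1/4) = 3.92 in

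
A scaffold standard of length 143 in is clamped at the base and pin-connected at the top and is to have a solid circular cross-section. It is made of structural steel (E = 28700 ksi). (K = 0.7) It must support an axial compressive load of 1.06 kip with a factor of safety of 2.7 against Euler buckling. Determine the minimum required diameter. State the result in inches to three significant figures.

d ≈ 1.20 in

Required P_cr = n·P = 2.7 × 1.06 = 2.862 kip
L_e = K·L = 0.7 × 143 = 100.1 in
Required I = P_cr·L_e²/(π²E) = 2.862×10^3 × 100.1² / (π² × 2.87×10^7) = 0.1012 in⁴
Solid circle: I = πd⁴/64  ⇒  d = (64I/π)^(1/4) = (64×0.1012/π)^(1/4) = 1.20 in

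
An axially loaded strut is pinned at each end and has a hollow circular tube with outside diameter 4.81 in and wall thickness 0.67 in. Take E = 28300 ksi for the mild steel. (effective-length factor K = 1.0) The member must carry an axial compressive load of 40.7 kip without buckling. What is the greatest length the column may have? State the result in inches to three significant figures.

L_max ≈ 363 in

Inner diameter d_i = 4.81 − 2×0.67 = 3.470 in
I = π(d_o⁴ − d_i⁴)/64 = π(4.81⁴ − 3.470⁴)/64 = 19.16 in⁴
At the buckling limit P_cr = P = 4.070×10^4 lb
From P_cr = π²EI/(K·L)²:  L = (1/K)·√(π²EI/P_cr) = (1/1)·√(π²×2.83×10^7×19.16/4.070×10^4)
L = 363 in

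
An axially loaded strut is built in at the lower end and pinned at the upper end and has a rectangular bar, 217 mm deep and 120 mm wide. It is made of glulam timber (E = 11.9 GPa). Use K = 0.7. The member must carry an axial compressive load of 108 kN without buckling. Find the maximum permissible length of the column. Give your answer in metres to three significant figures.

L_max ≈ 8.33 m

Buckling occurs about the weak axis: I_min = h·b³/12 with b = 120 mm (the shorter side).
I_min = 217×120³/12 = 3.125×10^7 mm⁴
I = 3.125×10^-5 m⁴
At the buckling limit P_cr = P = 1.080×10^5 N
From P_cr = π²EI/(K·L)²:  L = (1/K)·√(π²EI/P_cr) = (1/0.7)·√(π²×1.19×10^10×3.125×10^-5/1.080×10^5)
L = 8.33 m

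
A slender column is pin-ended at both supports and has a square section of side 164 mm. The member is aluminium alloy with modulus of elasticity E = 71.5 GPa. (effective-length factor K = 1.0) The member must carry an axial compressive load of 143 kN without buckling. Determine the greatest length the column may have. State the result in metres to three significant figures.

I = a⁴/12 = 164⁴/12 = 6.028×10^7 mm⁴
I = 6.028×10^-5 m⁴
At the buckling limit P_cr = P = 1.430×10^5 N
From P_cr = π²EI/(K·L)²:  L = (1/K)·√(π²EI/P_cr) = (1/1)·√(π²×7.15×10^10×6.028×10^-5/1.430×10^5)
L = 17.2 m

L_max ≈ 17.2 m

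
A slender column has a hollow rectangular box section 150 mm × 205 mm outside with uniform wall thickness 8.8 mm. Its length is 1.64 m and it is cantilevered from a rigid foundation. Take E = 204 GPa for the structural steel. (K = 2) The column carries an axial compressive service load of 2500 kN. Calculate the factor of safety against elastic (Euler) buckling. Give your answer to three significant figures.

Inner dimensions: h_i = 205 − 2×8.8 = 187.4 mm, b_i = 150 − 2×8.8 = 132.4 mm
Weak-axis I_min = (h_o·b_o³ − h_i·b_i³)/12 with b_o = 150, b_i = 132.4 mm (shorter outer/inner sides).
I_min = (205×150³ − 187.4×132.4³)/12 = 2.141×10^7 mm⁴
I = 2.141×10^7 mm⁴ = 2.141×10^-5 m⁴
Effective length L_e = K·L = 2 × 1.64 = 3.280 m
P_cr = π²EI / L_e² = π² × 204×10⁹ × 2.141×10^-5 / 3.280² = 4.007×10^6 N
Factor of safety n = P_cr / P = 4007.0 / 2500 = 1.60

n ≈ 1.60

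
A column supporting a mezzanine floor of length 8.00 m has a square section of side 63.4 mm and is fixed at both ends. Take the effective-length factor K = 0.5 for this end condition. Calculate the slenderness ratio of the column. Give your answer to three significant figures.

λ ≈ 219

For a square r = a/√12 = 63.4/√12 = 18.30 mm
L_e = K·L = 0.5 × 8.00 m = 4.000 m = 4000.0 mm
λ = L_e / r_min = 4000.0 / 18.30 = 219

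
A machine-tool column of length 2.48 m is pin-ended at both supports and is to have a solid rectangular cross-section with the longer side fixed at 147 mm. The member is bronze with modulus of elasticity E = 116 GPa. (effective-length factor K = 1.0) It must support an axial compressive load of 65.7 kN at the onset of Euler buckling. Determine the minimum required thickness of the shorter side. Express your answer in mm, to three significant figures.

b ≈ 30.7 mm

L_e = K·L = 1 × 2.48 = 2.480 m
Required I = P_cr·L_e²/(π²E) = 6.570×10^4 × 2.480² / (π² × 1.16×10^11) = 3.529×10^-7 m⁴
I_req = 3.529×10^5 mm⁴
Rectangle, weak axis: I_min = h·b³/12 with h = 147 mm fixed  ⇒  b = (12I/h)^(1/3) = 30.7 mm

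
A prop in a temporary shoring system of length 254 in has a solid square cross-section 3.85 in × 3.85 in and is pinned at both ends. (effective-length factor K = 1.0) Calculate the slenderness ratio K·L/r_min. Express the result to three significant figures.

λ ≈ 229

For a square r = a/√12 = 3.85/√12 = 1.111 in
L_e = K·L = 1 × 254 = 254.0 in
λ = L_e / r_min = 254.00 / 1.111 = 229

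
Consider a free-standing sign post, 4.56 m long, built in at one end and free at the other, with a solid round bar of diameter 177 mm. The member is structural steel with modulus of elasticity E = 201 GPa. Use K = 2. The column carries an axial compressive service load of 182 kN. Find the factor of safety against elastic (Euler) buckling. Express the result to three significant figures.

I = πd⁴/64 = π×177⁴/64 = 4.818×10^7 mm⁴
I = 4.818×10^7 mm⁴ = 4.818×10^-5 m⁴
Effective length L_e = K·L = 2 × 4.56 = 9.120 m
P_cr = π²EI / L_e² = π² × 201×10⁹ × 4.818×10^-5 / 9.120² = 1.149×10^6 N
Factor of safety n = P_cr / P = 1149.1 / 182 = 6.31

n ≈ 6.31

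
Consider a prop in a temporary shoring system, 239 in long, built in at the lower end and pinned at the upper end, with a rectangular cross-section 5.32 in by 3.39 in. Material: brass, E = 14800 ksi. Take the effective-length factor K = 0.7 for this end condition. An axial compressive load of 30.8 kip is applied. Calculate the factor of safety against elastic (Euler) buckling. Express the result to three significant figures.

Buckling occurs about the weak axis: I_min = h·b³/12 with b = 3.39 in (the shorter side).
I_min = 5.32×3.39³/12 = 17.27 in⁴
Effective length L_e = K·L = 0.7 × 239 = 167.3 in
P_cr = π²EI / L_e² = π² × 14800×10³ × 17.27 / 167.3² = 9.014×10^4 lb
Factor of safety n = P_cr / P = 90.136 / 30.8 = 2.93

n ≈ 2.93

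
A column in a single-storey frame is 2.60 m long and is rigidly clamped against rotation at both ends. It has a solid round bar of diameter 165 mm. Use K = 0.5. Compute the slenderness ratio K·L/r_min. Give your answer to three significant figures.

I = πd⁴/64 = π×165⁴/64 = 3.638×10^7 mm⁴
A = 2.138×10^4 mm²;  r_min = √(I/A) = √(3.638×10^7/2.138×10^4) = 41.25 mm
L_e = K·L = 0.5 × 2.60 m = 1.300 m = 1300.0 mm
λ = L_e / r_min = 1300.0 / 41.25 = 31.5

λ ≈ 31.5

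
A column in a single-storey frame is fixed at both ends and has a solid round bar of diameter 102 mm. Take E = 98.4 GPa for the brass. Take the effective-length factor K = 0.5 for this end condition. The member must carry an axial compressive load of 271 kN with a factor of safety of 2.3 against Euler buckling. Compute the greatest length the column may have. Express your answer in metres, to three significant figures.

I = πd⁴/64 = π×102⁴/64 = 5.313×10^6 mm⁴
I = 5.313×10^-6 m⁴
Required critical load P_cr = n·P = 2.3 × 271 = 623.3 kN = 6.233×10^5 N
From P_cr = π²EI/(K·L)²:  L = (1/K)·√(π²EI/P_cr) = (1/0.5)·√(π²×9.84×10^10×5.313×10^-6/6.233×10^5)
L = 5.75 m

L_max ≈ 5.75 m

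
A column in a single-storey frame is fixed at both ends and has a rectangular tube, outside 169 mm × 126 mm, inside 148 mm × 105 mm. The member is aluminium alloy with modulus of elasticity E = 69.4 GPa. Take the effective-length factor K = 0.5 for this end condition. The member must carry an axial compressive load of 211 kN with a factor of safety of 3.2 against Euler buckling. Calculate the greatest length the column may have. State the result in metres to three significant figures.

Weak-axis I_min = (h_o·b_o³ − h_i·b_i³)/12 with b_o = 126, b_i = 105.0 mm (shorter outer/inner sides).
I_min = (169×126³ − 148.0×105.0³)/12 = 1.389×10^7 mm⁴
I = 1.389×10^-5 m⁴
Required critical load P_cr = n·P = 3.2 × 211 = 675.2 kN = 6.752×10^5 N
From P_cr = π²EI/(K·L)²:  L = (1/K)·√(π²EI/P_cr) = (1/0.5)·√(π²×6.94×10^10×1.389×10^-5/6.752×10^5)
L = 7.51 m

L_max ≈ 7.51 m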